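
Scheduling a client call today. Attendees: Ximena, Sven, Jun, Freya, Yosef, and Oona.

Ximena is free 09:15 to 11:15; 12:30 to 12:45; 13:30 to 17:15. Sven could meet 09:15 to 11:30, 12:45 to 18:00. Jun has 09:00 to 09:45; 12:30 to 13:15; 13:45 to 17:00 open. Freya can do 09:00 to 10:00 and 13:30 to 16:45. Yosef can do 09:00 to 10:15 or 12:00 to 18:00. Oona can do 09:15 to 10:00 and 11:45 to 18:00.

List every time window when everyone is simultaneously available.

Ximena ∩ Sven: 09:15-11:15, 13:30-17:15.
Ximena ∩ Sven ∩ Jun: 09:15-09:45, 13:45-17:00.
Ximena ∩ Sven ∩ Jun ∩ Freya: 09:15-09:45, 13:45-16:45.
Ximena ∩ Sven ∩ Jun ∩ Freya ∩ Yosef: 09:15-09:45, 13:45-16:45.
Ximena ∩ Sven ∩ Jun ∩ Freya ∩ Yosef ∩ Oona: 09:15-09:45, 13:45-16:45.

09:15-09:45, 13:45-16:45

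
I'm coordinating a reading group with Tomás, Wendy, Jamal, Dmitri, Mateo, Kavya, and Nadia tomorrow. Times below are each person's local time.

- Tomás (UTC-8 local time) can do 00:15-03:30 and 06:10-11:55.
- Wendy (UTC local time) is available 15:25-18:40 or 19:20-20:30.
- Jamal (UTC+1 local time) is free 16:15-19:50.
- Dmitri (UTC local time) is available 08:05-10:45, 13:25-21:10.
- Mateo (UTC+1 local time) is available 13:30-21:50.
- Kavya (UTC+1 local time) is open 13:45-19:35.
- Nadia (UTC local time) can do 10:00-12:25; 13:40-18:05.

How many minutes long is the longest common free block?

160

Tomás in UTC: 08:15-11:30, 14:10-19:55 (add 8h to convert from UTC-8).
Wendy in UTC: 15:25-18:40, 19:20-20:30.
Jamal in UTC: 15:15-18:50 (subtract 1h to convert from UTC+1).
Dmitri in UTC: 08:05-10:45, 13:25-21:10.
Mateo in UTC: 12:30-20:50 (subtract 1h to convert from UTC+1).
Kavya in UTC: 12:45-18:35 (subtract 1h to convert from UTC+1).
Nadia in UTC: 10:00-12:25, 13:40-18:05.
Tomás ∩ Wendy: 15:25-18:40, 19:20-19:55.
Tomás ∩ Wendy ∩ Jamal: 15:25-18:40.
Tomás ∩ Wendy ∩ Jamal ∩ Dmitri: 15:25-18:40.
Tomás ∩ Wendy ∩ Jamal ∩ Dmitri ∩ Mateo: 15:25-18:40.
Tomás ∩ Wendy ∩ Jamal ∩ Dmitri ∩ Mateo ∩ Kavya: 15:25-18:35.
Tomás ∩ Wendy ∩ Jamal ∩ Dmitri ∩ Mateo ∩ Kavya ∩ Nadia: 15:25-18:05.
Those are the intersection windows.
The longest is 15:25-18:05 at 160 minutes.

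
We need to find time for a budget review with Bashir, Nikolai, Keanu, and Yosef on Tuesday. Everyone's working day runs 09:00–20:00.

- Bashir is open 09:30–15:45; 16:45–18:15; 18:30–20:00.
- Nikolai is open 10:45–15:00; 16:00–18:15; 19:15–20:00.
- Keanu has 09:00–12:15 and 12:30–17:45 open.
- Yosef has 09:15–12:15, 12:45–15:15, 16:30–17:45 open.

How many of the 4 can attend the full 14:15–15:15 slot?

Bashir, Keanu, and Yosef can make the full 14:15-15:15 slot — that's 3.

3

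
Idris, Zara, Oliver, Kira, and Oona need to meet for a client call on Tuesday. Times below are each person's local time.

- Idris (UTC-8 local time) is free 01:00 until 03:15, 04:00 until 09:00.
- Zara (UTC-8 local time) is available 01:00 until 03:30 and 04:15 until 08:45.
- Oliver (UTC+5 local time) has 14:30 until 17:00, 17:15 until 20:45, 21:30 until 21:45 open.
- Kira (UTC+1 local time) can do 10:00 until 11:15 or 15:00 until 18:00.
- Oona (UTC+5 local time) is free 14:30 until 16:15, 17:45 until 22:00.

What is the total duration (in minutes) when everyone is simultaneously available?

Idris in UTC: 09:00-11:15, 12:00-17:00 (add 8h to convert from UTC-8).
Zara in UTC: 09:00-11:30, 12:15-16:45 (add 8h to convert from UTC-8).
Oliver in UTC: 09:30-12:00, 12:15-15:45, 16:30-16:45 (subtract 5h to convert from UTC+5).
Kira in UTC: 09:00-10:15, 14:00-17:00 (subtract 1h to convert from UTC+1).
Oona in UTC: 09:30-11:15, 12:45-17:00 (subtract 5h to convert from UTC+5).
Idris ∩ Zara: 09:00-11:15, 12:15-16:45.
Idris ∩ Zara ∩ Oliver: 09:30-11:15, 12:15-15:45, 16:30-16:45.
Idris ∩ Zara ∩ Oliver ∩ Kira: 09:30-10:15, 14:00-15:45, 16:30-16:45.
Idris ∩ Zara ∩ Oliver ∩ Kira ∩ Oona: 09:30-10:15, 14:00-15:45, 16:30-16:45.
Summing the common windows: 45 + 105 + 15 = 165 minutes.

165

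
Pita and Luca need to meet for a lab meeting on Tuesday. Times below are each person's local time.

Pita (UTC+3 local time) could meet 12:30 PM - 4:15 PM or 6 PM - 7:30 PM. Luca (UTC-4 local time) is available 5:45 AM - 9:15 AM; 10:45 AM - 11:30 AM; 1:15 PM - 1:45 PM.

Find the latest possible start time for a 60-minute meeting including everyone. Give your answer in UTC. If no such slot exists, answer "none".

Pita in UTC: 09:30-13:15, 15:00-16:30 (subtract 3h to convert from UTC+3).
Luca in UTC: 09:45-13:15, 14:45-15:30, 17:15-17:45 (add 4h to convert from UTC-4).
Pita ∩ Luca: 09:45-13:15, 15:00-15:30.
So the common availability across everyone is 09:45-13:15, 15:00-15:30.
The last common window of at least 60 minutes is 09:45-13:15; a 60-minute meeting can start as late as 12:15 and still end by 13:15.

12:15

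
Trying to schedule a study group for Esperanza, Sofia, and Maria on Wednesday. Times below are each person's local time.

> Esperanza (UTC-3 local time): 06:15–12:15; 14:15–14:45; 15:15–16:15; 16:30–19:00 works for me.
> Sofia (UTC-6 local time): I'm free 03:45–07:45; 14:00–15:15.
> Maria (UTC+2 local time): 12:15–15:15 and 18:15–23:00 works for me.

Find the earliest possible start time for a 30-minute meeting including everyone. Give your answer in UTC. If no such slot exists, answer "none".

10:15

Esperanza in UTC: 09:15-15:15, 17:15-17:45, 18:15-19:15, 19:30-22:00 (add 3h to convert from UTC-3).
Sofia in UTC: 09:45-13:45, 20:00-21:15 (add 6h to convert from UTC-6).
Maria in UTC: 10:15-13:15, 16:15-21:00 (subtract 2h to convert from UTC+2).
Esperanza ∩ Sofia: 09:45-13:45, 20:00-21:15.
Esperanza ∩ Sofia ∩ Maria: 10:15-13:15, 20:00-21:00.
The first common window of at least 30 minutes is 10:15-13:15, so the earliest start is 10:15.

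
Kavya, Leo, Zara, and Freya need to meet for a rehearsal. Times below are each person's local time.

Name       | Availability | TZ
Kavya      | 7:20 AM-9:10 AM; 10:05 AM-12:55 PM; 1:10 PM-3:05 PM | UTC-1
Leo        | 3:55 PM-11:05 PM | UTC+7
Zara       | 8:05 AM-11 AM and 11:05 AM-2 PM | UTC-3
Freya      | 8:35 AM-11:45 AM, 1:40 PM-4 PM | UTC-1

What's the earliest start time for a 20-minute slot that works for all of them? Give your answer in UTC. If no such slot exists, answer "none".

Kavya in UTC: 08:20-10:10, 11:05-13:55, 14:10-16:05 (add 1h to convert from UTC-1).
Leo in UTC: 08:55-16:05 (subtract 7h to convert from UTC+7).
Zara in UTC: 11:05-14:00, 14:05-17:00 (add 3h to convert from UTC-3).
Freya in UTC: 09:35-12:45, 14:40-17:00 (add 1h to convert from UTC-1).
Kavya ∩ Leo: 08:55-10:10, 11:05-13:55, 14:10-16:05.
Kavya ∩ Leo ∩ Zara: 11:05-13:55, 14:10-16:05.
Kavya ∩ Leo ∩ Zara ∩ Freya: 11:05-12:45, 14:40-16:05.
The first common window of at least 20 minutes is 11:05-12:45, so the earliest start is 11:05.

11:05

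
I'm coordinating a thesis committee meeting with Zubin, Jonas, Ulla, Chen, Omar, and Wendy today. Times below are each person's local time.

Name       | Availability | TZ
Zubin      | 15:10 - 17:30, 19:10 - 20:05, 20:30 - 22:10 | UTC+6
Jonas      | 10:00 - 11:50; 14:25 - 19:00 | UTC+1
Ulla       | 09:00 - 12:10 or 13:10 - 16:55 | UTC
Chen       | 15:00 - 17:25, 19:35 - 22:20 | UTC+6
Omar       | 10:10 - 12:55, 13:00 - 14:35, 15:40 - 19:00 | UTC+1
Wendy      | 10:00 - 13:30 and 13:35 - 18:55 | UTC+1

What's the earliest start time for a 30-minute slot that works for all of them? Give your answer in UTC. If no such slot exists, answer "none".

09:10

Zubin in UTC: 09:10-11:30, 13:10-14:05, 14:30-16:10 (subtract 6h to convert from UTC+6).
Jonas in UTC: 09:00-10:50, 13:25-18:00 (subtract 1h to convert from UTC+1).
Ulla in UTC: 09:00-12:10, 13:10-16:55.
Chen in UTC: 09:00-11:25, 13:35-16:20 (subtract 6h to convert from UTC+6).
Omar in UTC: 09:10-11:55, 12:00-13:35, 14:40-18:00 (subtract 1h to convert from UTC+1).
Wendy in UTC: 09:00-12:30, 12:35-17:55 (subtract 1h to convert from UTC+1).
Zubin ∩ Jonas: 09:10-10:50, 13:25-14:05, 14:30-16:10.
Zubin ∩ Jonas ∩ Ulla: 09:10-10:50, 13:25-14:05, 14:30-16:10.
Zubin ∩ Jonas ∩ Ulla ∩ Chen: 09:10-10:50, 13:35-14:05, 14:30-16:10.
Zubin ∩ Jonas ∩ Ulla ∩ Chen ∩ Omar: 09:10-10:50, 14:40-16:10.
Zubin ∩ Jonas ∩ Ulla ∩ Chen ∩ Omar ∩ Wendy: 09:10-10:50, 14:40-16:10.
Those are the intersection windows.
The first common window of at least 30 minutes is 09:10-10:50, so the earliest start is 09:10.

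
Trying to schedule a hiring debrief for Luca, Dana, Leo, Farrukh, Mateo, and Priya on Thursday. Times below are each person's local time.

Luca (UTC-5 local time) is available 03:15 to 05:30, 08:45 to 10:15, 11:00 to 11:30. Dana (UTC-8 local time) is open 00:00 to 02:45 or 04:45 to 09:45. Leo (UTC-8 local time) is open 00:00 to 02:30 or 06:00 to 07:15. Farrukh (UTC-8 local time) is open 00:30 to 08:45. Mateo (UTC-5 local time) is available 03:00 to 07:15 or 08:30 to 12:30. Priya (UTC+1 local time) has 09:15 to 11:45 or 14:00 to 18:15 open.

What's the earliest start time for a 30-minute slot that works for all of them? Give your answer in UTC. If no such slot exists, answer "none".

Luca in UTC: 08:15-10:30, 13:45-15:15, 16:00-16:30 (add 5h to convert from UTC-5).
Dana in UTC: 08:00-10:45, 12:45-17:45 (add 8h to convert from UTC-8).
Leo in UTC: 08:00-10:30, 14:00-15:15 (add 8h to convert from UTC-8).
Farrukh in UTC: 08:30-16:45 (add 8h to convert from UTC-8).
Mateo in UTC: 08:00-12:15, 13:30-17:30 (add 5h to convert from UTC-5).
Priya in UTC: 08:15-10:45, 13:00-17:15 (subtract 1h to convert from UTC+1).
Luca ∩ Dana: 08:15-10:30, 13:45-15:15, 16:00-16:30.
Luca ∩ Dana ∩ Leo: 08:15-10:30, 14:00-15:15.
Luca ∩ Dana ∩ Leo ∩ Farrukh: 08:30-10:30, 14:00-15:15.
Luca ∩ Dana ∩ Leo ∩ Farrukh ∩ Mateo: 08:30-10:30, 14:00-15:15.
Luca ∩ Dana ∩ Leo ∩ Farrukh ∩ Mateo ∩ Priya: 08:30-10:30, 14:00-15:15.
Those are the intersection windows.
The first common window of at least 30 minutes is 08:30-10:30, so the earliest start is 08:30.

08:30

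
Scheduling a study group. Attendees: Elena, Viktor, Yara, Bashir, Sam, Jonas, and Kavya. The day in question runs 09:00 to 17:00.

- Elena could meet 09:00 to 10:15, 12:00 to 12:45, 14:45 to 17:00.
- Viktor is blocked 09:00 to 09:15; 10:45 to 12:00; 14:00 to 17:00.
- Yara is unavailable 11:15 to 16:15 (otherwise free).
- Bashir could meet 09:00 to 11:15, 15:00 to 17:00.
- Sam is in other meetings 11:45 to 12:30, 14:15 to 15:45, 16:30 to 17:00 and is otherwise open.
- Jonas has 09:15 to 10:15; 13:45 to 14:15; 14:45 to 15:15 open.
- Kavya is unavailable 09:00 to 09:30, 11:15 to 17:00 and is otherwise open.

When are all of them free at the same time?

Elena free: 09:00-10:15, 12:00-12:45, 14:45-17:00.
Viktor free: 09:15-10:45, 12:00-14:00 (invert busy blocks within the working day).
Yara free: 09:00-11:15, 16:15-17:00 (invert busy blocks within the working day).
Bashir free: 09:00-11:15, 15:00-17:00.
Sam free: 09:00-11:45, 12:30-14:15, 15:45-16:30 (invert busy blocks within the working day).
Jonas free: 09:15-10:15, 13:45-14:15, 14:45-15:15.
Kavya free: 09:30-11:15 (invert busy blocks within the working day).
Elena ∩ Viktor: 09:15-10:15, 12:00-12:45.
Elena ∩ Viktor ∩ Yara: 09:15-10:15.
Elena ∩ Viktor ∩ Yara ∩ Bashir: 09:15-10:15.
Elena ∩ Viktor ∩ Yara ∩ Bashir ∩ Sam: 09:15-10:15.
Elena ∩ Viktor ∩ Yara ∩ Bashir ∩ Sam ∩ Jonas: 09:15-10:15.
Elena ∩ Viktor ∩ Yara ∩ Bashir ∩ Sam ∩ Jonas ∩ Kavya: 09:30-10:15.

09:30-10:15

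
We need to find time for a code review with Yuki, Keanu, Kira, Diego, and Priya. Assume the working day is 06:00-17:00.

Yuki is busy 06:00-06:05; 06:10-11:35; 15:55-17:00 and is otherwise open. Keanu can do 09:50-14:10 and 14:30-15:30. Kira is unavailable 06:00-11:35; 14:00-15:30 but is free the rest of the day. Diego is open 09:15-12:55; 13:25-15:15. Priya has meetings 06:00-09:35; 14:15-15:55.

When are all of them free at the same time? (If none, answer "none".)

11:35-12:55, 13:25-14:00

Yuki free: 06:05-06:10, 11:35-15:55 (invert busy blocks within the working day).
Keanu free: 09:50-14:10, 14:30-15:30.
Kira free: 11:35-14:00, 15:30-17:00 (invert busy blocks within the working day).
Diego free: 09:15-12:55, 13:25-15:15.
Priya free: 09:35-14:15, 15:55-17:00 (invert busy blocks within the working day).
Yuki ∩ Keanu: 11:35-14:10, 14:30-15:30.
Yuki ∩ Keanu ∩ Kira: 11:35-14:00.
Yuki ∩ Keanu ∩ Kira ∩ Diego: 11:35-12:55, 13:25-14:00.
Yuki ∩ Keanu ∩ Kira ∩ Diego ∩ Priya: 11:35-12:55, 13:25-14:00.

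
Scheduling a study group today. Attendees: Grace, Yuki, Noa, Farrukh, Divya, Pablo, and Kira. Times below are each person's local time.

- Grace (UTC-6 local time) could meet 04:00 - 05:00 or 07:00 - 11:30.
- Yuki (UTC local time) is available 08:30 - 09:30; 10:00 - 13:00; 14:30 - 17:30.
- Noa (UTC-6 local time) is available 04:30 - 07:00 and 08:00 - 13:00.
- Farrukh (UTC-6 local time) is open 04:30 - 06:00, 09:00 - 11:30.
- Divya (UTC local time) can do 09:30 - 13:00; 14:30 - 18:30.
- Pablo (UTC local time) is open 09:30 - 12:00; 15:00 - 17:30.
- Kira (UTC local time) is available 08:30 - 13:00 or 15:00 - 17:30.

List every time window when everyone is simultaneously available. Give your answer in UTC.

10:30-11:00, 15:00-17:30

Grace in UTC: 10:00-11:00, 13:00-17:30 (add 6h to convert from UTC-6).
Yuki in UTC: 08:30-09:30, 10:00-13:00, 14:30-17:30.
Noa in UTC: 10:30-13:00, 14:00-19:00 (add 6h to convert from UTC-6).
Farrukh in UTC: 10:30-12:00, 15:00-17:30 (add 6h to convert from UTC-6).
Divya in UTC: 09:30-13:00, 14:30-18:30.
Pablo in UTC: 09:30-12:00, 15:00-17:30.
Kira in UTC: 08:30-13:00, 15:00-17:30.
Grace ∩ Yuki: 10:00-11:00, 14:30-17:30.
Grace ∩ Yuki ∩ Noa: 10:30-11:00, 14:30-17:30.
Grace ∩ Yuki ∩ Noa ∩ Farrukh: 10:30-11:00, 15:00-17:30.
Grace ∩ Yuki ∩ Noa ∩ Farrukh ∩ Divya: 10:30-11:00, 15:00-17:30.
Grace ∩ Yuki ∩ Noa ∩ Farrukh ∩ Divya ∩ Pablo: 10:30-11:00, 15:00-17:30.
Grace ∩ Yuki ∩ Noa ∩ Farrukh ∩ Divya ∩ Pablo ∩ Kira: 10:30-11:00, 15:00-17:30.
Those are the intersection windows.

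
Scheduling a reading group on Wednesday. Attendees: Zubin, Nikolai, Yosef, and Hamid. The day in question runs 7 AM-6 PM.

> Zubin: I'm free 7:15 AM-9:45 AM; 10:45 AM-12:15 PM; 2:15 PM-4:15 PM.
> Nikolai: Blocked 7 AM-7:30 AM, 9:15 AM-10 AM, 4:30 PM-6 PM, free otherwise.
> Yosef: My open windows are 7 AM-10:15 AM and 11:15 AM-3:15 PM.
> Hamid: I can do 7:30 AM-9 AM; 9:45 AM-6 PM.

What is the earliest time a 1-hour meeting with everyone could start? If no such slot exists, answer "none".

Zubin free: 07:15-09:45, 10:45-12:15, 14:15-16:15.
Nikolai free: 07:30-09:15, 10:00-16:30 (invert busy blocks within the working day).
Yosef free: 07:00-10:15, 11:15-15:15.
Hamid free: 07:30-09:00, 09:45-18:00.
Zubin ∩ Nikolai: 07:30-09:15, 10:45-12:15, 14:15-16:15.
Zubin ∩ Nikolai ∩ Yosef: 07:30-09:15, 11:15-12:15, 14:15-15:15.
Zubin ∩ Nikolai ∩ Yosef ∩ Hamid: 07:30-09:00, 11:15-12:15, 14:15-15:15.
The first common window of at least 60 minutes is 07:30-09:00, so the earliest start is 07:30.

07:30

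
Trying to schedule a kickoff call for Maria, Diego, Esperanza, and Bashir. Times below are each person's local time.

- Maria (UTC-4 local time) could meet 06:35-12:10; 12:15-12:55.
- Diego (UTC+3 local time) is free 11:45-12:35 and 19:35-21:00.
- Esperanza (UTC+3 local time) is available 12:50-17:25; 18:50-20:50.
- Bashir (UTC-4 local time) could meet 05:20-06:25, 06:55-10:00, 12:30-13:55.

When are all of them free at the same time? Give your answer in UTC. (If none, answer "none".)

16:35-16:55

Maria in UTC: 10:35-16:10, 16:15-16:55 (add 4h to convert from UTC-4).
Diego in UTC: 08:45-09:35, 16:35-18:00 (subtract 3h to convert from UTC+3).
Esperanza in UTC: 09:50-14:25, 15:50-17:50 (subtract 3h to convert from UTC+3).
Bashir in UTC: 09:20-10:25, 10:55-14:00, 16:30-17:55 (add 4h to convert from UTC-4).
Maria ∩ Diego: 16:35-16:55.
Maria ∩ Diego ∩ Esperanza: 16:35-16:55.
Maria ∩ Diego ∩ Esperanza ∩ Bashir: 16:35-16:55.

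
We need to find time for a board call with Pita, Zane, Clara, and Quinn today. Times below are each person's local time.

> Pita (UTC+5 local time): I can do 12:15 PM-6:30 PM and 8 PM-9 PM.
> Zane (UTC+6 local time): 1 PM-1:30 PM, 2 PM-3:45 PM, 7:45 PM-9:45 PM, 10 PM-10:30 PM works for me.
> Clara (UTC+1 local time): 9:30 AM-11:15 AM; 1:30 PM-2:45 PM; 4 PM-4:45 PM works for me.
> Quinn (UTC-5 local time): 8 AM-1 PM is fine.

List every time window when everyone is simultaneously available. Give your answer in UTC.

15:00-15:45

Pita in UTC: 07:15-13:30, 15:00-16:00 (subtract 5h to convert from UTC+5).
Zane in UTC: 07:00-07:30, 08:00-09:45, 13:45-15:45, 16:00-16:30 (subtract 6h to convert from UTC+6).
Clara in UTC: 08:30-10:15, 12:30-13:45, 15:00-15:45 (subtract 1h to convert from UTC+1).
Quinn in UTC: 13:00-18:00 (add 5h to convert from UTC-5).
Pita ∩ Zane: 07:15-07:30, 08:00-09:45, 15:00-15:45.
Pita ∩ Zane ∩ Clara: 08:30-09:45, 15:00-15:45.
Pita ∩ Zane ∩ Clara ∩ Quinn: 15:00-15:45.
So the common availability across everyone is 15:00-15:45.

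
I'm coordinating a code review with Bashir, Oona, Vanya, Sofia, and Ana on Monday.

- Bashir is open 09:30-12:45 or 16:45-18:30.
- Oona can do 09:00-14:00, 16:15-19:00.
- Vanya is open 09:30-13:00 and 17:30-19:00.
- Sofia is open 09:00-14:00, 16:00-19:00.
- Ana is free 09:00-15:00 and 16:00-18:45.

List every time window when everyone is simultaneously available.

Bashir ∩ Oona: 09:30-12:45, 16:45-18:30.
Bashir ∩ Oona ∩ Vanya: 09:30-12:45, 17:30-18:30.
Bashir ∩ Oona ∩ Vanya ∩ Sofia: 09:30-12:45, 17:30-18:30.
Bashir ∩ Oona ∩ Vanya ∩ Sofia ∩ Ana: 09:30-12:45, 17:30-18:30.

09:30-12:45, 17:30-18:30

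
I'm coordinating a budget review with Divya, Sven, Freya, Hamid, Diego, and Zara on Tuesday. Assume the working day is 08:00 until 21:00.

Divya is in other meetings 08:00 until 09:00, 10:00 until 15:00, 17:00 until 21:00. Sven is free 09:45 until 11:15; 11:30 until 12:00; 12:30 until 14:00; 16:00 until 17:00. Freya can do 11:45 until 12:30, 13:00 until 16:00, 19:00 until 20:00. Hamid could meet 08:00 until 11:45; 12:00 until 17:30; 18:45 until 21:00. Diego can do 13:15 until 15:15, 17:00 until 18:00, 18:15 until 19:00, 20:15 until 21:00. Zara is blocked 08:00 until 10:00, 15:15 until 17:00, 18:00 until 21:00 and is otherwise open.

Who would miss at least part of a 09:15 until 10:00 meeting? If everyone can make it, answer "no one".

Divya free: 09:00-10:00, 15:00-17:00 (invert busy blocks within the working day).
Sven free: 09:45-11:15, 11:30-12:00, 12:30-14:00, 16:00-17:00.
Freya free: 11:45-12:30, 13:00-16:00, 19:00-20:00.
Hamid free: 08:00-11:45, 12:00-17:30, 18:45-21:00.
Diego free: 13:15-15:15, 17:00-18:00, 18:15-19:00, 20:15-21:00.
Zara free: 10:00-15:15, 17:00-18:00 (invert busy blocks within the working day).
Divya: free for 09:15-10:00. Sven: not fully free for 09:15-10:00. Freya: not fully free for 09:15-10:00. Hamid: free for 09:15-10:00. Diego: not fully free for 09:15-10:00. Zara: not fully free for 09:15-10:00.

Diego, Freya, Sven, Zara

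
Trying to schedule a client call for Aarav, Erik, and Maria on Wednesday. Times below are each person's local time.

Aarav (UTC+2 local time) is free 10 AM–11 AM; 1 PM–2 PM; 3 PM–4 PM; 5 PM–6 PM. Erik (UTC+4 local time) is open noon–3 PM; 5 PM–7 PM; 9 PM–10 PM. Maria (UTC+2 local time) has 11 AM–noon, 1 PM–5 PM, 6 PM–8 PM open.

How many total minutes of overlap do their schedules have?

60

Aarav in UTC: 08:00-09:00, 11:00-12:00, 13:00-14:00, 15:00-16:00 (subtract 2h to convert from UTC+2).
Erik in UTC: 08:00-11:00, 13:00-15:00, 17:00-18:00 (subtract 4h to convert from UTC+4).
Maria in UTC: 09:00-10:00, 11:00-15:00, 16:00-18:00 (subtract 2h to convert from UTC+2).
Aarav ∩ Erik: 08:00-09:00, 13:00-14:00.
Aarav ∩ Erik ∩ Maria: 13:00-14:00.
Those are the intersection windows.
That's a single block of 60 minutes.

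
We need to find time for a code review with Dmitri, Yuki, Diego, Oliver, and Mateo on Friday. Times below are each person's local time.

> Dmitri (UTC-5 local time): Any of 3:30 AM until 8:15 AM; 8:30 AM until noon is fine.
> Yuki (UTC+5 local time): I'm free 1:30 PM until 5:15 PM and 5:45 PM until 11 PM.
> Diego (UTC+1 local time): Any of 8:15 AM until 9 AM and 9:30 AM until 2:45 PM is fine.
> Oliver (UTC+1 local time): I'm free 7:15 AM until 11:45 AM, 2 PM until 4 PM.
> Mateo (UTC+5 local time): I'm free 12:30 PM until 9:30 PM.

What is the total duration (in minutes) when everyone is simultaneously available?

Dmitri in UTC: 08:30-13:15, 13:30-17:00 (add 5h to convert from UTC-5).
Yuki in UTC: 08:30-12:15, 12:45-18:00 (subtract 5h to convert from UTC+5).
Diego in UTC: 07:15-08:00, 08:30-13:45 (subtract 1h to convert from UTC+1).
Oliver in UTC: 06:15-10:45, 13:00-15:00 (subtract 1h to convert from UTC+1).
Mateo in UTC: 07:30-16:30 (subtract 5h to convert from UTC+5).
Dmitri ∩ Yuki: 08:30-12:15, 12:45-13:15, 13:30-17:00.
Dmitri ∩ Yuki ∩ Diego: 08:30-12:15, 12:45-13:15, 13:30-13:45.
Dmitri ∩ Yuki ∩ Diego ∩ Oliver: 08:30-10:45, 13:00-13:15, 13:30-13:45.
Dmitri ∩ Yuki ∩ Diego ∩ Oliver ∩ Mateo: 08:30-10:45, 13:00-13:15, 13:30-13:45.
Summing the common windows: 135 + 15 + 15 = 165 minutes.

165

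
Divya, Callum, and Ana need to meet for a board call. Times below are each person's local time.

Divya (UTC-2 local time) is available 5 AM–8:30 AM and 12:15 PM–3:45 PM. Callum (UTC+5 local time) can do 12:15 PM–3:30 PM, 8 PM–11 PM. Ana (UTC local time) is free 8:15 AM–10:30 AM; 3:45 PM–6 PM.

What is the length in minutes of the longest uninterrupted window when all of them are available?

135

Divya in UTC: 07:00-10:30, 14:15-17:45 (add 2h to convert from UTC-2).
Callum in UTC: 07:15-10:30, 15:00-18:00 (subtract 5h to convert from UTC+5).
Ana in UTC: 08:15-10:30, 15:45-18:00.
Divya ∩ Callum: 07:15-10:30, 15:00-17:45.
Divya ∩ Callum ∩ Ana: 08:15-10:30, 15:45-17:45.
The longest is 08:15-10:30 at 135 minutes.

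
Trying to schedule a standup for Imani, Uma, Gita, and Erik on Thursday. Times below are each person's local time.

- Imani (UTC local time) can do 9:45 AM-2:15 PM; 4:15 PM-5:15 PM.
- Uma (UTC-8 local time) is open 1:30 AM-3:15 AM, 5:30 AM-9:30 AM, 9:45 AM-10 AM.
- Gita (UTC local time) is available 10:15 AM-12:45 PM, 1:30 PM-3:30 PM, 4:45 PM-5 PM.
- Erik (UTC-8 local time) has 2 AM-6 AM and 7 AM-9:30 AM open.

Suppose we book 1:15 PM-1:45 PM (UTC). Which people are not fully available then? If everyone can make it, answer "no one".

Gita, Uma

Imani in UTC: 09:45-14:15, 16:15-17:15.
Uma in UTC: 09:30-11:15, 13:30-17:30, 17:45-18:00 (add 8h to convert from UTC-8).
Gita in UTC: 10:15-12:45, 13:30-15:30, 16:45-17:00.
Erik in UTC: 10:00-14:00, 15:00-17:30 (add 8h to convert from UTC-8).
Imani: free for 13:15-13:45. Uma: not fully free for 13:15-13:45. Gita: not fully free for 13:15-13:45. Erik: free for 13:15-13:45.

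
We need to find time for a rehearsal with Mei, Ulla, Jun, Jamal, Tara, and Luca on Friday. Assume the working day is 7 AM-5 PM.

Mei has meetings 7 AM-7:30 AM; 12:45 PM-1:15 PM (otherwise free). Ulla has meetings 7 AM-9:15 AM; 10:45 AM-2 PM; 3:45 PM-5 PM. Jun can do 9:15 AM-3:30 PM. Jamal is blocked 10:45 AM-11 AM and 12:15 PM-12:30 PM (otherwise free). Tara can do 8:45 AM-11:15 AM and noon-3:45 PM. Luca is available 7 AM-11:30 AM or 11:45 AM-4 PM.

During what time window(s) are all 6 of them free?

09:15-10:45, 14:00-15:30

Mei free: 07:30-12:45, 13:15-17:00 (invert busy blocks within the working day).
Ulla free: 09:15-10:45, 14:00-15:45 (invert busy blocks within the working day).
Jun free: 09:15-15:30.
Jamal free: 07:00-10:45, 11:00-12:15, 12:30-17:00 (invert busy blocks within the working day).
Tara free: 08:45-11:15, 12:00-15:45.
Luca free: 07:00-11:30, 11:45-16:00.
Mei ∩ Ulla: 09:15-10:45, 14:00-15:45.
Mei ∩ Ulla ∩ Jun: 09:15-10:45, 14:00-15:30.
Mei ∩ Ulla ∩ Jun ∩ Jamal: 09:15-10:45, 14:00-15:30.
Mei ∩ Ulla ∩ Jun ∩ Jamal ∩ Tara: 09:15-10:45, 14:00-15:30.
Mei ∩ Ulla ∩ Jun ∩ Jamal ∩ Tara ∩ Luca: 09:15-10:45, 14:00-15:30.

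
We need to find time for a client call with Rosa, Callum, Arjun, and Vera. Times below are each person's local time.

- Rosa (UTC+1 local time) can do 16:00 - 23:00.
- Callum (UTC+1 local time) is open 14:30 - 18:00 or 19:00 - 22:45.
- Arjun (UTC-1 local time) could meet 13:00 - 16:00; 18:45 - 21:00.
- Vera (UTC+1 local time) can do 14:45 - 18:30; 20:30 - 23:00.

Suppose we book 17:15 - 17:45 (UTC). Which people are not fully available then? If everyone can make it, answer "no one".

Rosa in UTC: 15:00-22:00 (subtract 1h to convert from UTC+1).
Callum in UTC: 13:30-17:00, 18:00-21:45 (subtract 1h to convert from UTC+1).
Arjun in UTC: 14:00-17:00, 19:45-22:00 (add 1h to convert from UTC-1).
Vera in UTC: 13:45-17:30, 19:30-22:00 (subtract 1h to convert from UTC+1).
Rosa: free for 17:15-17:45. Callum: not fully free for 17:15-17:45. Arjun: not fully free for 17:15-17:45. Vera: not fully free for 17:15-17:45.

Arjun, Callum, Vera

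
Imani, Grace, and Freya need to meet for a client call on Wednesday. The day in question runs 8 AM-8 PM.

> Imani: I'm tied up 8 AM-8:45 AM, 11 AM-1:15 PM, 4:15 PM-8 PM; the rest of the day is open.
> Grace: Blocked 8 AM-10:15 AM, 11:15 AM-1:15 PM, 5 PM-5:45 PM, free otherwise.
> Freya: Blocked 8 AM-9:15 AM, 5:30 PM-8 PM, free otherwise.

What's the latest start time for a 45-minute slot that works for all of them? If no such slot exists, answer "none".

15:30

Imani free: 08:45-11:00, 13:15-16:15 (invert busy blocks within the working day).
Grace free: 10:15-11:15, 13:15-17:00, 17:45-20:00 (invert busy blocks within the working day).
Freya free: 09:15-17:30 (invert busy blocks within the working day).
Imani ∩ Grace: 10:15-11:00, 13:15-16:15.
Imani ∩ Grace ∩ Freya: 10:15-11:00, 13:15-16:15.
The last common window of at least 45 minutes is 13:15-16:15; a 45-minute meeting can start as late as 15:30 and still end by 16:15.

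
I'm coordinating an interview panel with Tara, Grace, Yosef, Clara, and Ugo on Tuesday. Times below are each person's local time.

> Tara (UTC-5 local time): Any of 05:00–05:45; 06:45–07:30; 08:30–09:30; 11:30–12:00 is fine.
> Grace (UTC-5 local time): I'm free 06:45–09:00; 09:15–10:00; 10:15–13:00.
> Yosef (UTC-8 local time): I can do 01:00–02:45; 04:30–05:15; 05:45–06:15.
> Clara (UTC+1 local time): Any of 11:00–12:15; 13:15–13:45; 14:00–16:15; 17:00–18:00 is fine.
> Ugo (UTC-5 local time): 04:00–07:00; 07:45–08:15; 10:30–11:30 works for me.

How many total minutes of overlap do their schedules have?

Tara in UTC: 10:00-10:45, 11:45-12:30, 13:30-14:30, 16:30-17:00 (add 5h to convert from UTC-5).
Grace in UTC: 11:45-14:00, 14:15-15:00, 15:15-18:00 (add 5h to convert from UTC-5).
Yosef in UTC: 09:00-10:45, 12:30-13:15, 13:45-14:15 (add 8h to convert from UTC-8).
Clara in UTC: 10:00-11:15, 12:15-12:45, 13:00-15:15, 16:00-17:00 (subtract 1h to convert from UTC+1).
Ugo in UTC: 09:00-12:00, 12:45-13:15, 15:30-16:30 (add 5h to convert from UTC-5).
Tara ∩ Grace: 11:45-12:30, 13:30-14:00, 14:15-14:30, 16:30-17:00.
Tara ∩ Grace ∩ Yosef: 13:45-14:00.
Tara ∩ Grace ∩ Yosef ∩ Clara: 13:45-14:00.
Tara ∩ Grace ∩ Yosef ∩ Clara ∩ Ugo: ∅.
There is no time when everyone is free.
There is no common window, so the total is 0 minutes.

0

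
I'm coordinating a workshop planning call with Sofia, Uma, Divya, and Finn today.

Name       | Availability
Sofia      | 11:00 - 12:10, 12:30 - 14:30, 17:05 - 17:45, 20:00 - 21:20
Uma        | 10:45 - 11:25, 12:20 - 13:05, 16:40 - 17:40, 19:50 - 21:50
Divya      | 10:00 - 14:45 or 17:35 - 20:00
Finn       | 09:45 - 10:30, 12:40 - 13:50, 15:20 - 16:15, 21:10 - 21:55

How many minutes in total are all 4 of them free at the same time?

Sofia ∩ Uma: 11:00-11:25, 12:30-13:05, 17:05-17:40, 20:00-21:20.
Sofia ∩ Uma ∩ Divya: 11:00-11:25, 12:30-13:05, 17:35-17:40.
Sofia ∩ Uma ∩ Divya ∩ Finn: 12:40-13:05.
That's a single block of 25 minutes.

25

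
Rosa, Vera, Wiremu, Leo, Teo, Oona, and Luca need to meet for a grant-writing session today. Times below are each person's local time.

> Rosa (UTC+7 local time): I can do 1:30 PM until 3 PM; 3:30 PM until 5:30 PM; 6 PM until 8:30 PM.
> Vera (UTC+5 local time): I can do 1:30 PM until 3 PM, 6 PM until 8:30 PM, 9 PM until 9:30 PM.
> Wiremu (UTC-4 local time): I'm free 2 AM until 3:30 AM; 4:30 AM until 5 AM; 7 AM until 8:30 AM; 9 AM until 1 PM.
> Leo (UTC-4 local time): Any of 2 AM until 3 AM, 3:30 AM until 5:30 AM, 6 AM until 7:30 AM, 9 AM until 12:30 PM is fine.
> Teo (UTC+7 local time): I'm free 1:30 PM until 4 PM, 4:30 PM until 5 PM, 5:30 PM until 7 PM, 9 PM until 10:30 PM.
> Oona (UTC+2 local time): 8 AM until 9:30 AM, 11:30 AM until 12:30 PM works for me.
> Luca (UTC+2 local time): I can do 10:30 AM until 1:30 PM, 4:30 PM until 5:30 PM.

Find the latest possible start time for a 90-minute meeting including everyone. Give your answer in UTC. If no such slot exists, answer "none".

none

Rosa in UTC: 06:30-08:00, 08:30-10:30, 11:00-13:30 (subtract 7h to convert from UTC+7).
Vera in UTC: 08:30-10:00, 13:00-15:30, 16:00-16:30 (subtract 5h to convert from UTC+5).
Wiremu in UTC: 06:00-07:30, 08:30-09:00, 11:00-12:30, 13:00-17:00 (add 4h to convert from UTC-4).
Leo in UTC: 06:00-07:00, 07:30-09:30, 10:00-11:30, 13:00-16:30 (add 4h to convert from UTC-4).
Teo in UTC: 06:30-09:00, 09:30-10:00, 10:30-12:00, 14:00-15:30 (subtract 7h to convert from UTC+7).
Oona in UTC: 06:00-07:30, 09:30-10:30 (subtract 2h to convert from UTC+2).
Luca in UTC: 08:30-11:30, 14:30-15:30 (subtract 2h to convert from UTC+2).
Rosa ∩ Vera: 08:30-10:00, 13:00-13:30.
Rosa ∩ Vera ∩ Wiremu: 08:30-09:00, 13:00-13:30.
Rosa ∩ Vera ∩ Wiremu ∩ Leo: 08:30-09:00, 13:00-13:30.
Rosa ∩ Vera ∩ Wiremu ∩ Leo ∩ Teo: 08:30-09:00.
Rosa ∩ Vera ∩ Wiremu ∩ Leo ∩ Teo ∩ Oona: ∅.
Rosa ∩ Vera ∩ Wiremu ∩ Leo ∩ Teo ∩ Oona ∩ Luca: ∅.
There is no time when everyone is free.
No common window is at least 90 minutes long.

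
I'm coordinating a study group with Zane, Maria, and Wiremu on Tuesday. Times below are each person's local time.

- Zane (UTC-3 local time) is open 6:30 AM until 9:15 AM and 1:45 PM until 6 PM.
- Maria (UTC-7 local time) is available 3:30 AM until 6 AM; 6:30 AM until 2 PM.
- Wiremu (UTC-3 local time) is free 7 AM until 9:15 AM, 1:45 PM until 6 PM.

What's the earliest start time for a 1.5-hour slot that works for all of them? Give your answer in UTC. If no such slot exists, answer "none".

Zane in UTC: 09:30-12:15, 16:45-21:00 (add 3h to convert from UTC-3).
Maria in UTC: 10:30-13:00, 13:30-21:00 (add 7h to convert from UTC-7).
Wiremu in UTC: 10:00-12:15, 16:45-21:00 (add 3h to convert from UTC-3).
Zane ∩ Maria: 10:30-12:15, 16:45-21:00.
Zane ∩ Maria ∩ Wiremu: 10:30-12:15, 16:45-21:00.
So the common availability across everyone is 10:30-12:15, 16:45-21:00.
The first common window of at least 90 minutes is 10:30-12:15, so the earliest start is 10:30.

10:30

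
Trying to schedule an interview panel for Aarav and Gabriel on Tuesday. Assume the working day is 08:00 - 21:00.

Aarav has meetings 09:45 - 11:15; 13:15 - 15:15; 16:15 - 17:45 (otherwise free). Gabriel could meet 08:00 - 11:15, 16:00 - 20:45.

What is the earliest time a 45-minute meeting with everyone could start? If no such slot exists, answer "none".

Aarav free: 08:00-09:45, 11:15-13:15, 15:15-16:15, 17:45-21:00 (invert busy blocks within the working day).
Gabriel free: 08:00-11:15, 16:00-20:45.
Aarav ∩ Gabriel: 08:00-09:45, 16:00-16:15, 17:45-20:45.
The first common window of at least 45 minutes is 08:00-09:45, so the earliest start is 08:00.

08:00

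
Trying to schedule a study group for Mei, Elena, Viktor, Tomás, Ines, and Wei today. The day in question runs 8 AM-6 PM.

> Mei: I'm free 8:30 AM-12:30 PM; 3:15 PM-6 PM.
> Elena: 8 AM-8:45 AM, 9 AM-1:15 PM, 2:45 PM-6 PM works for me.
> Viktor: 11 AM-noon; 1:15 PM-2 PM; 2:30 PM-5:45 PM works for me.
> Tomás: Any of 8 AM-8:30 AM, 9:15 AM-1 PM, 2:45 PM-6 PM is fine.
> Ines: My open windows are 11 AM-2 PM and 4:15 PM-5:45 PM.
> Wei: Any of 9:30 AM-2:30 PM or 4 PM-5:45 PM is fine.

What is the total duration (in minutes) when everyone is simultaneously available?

Mei ∩ Elena: 08:30-08:45, 09:00-12:30, 15:15-18:00.
Mei ∩ Elena ∩ Viktor: 11:00-12:00, 15:15-17:45.
Mei ∩ Elena ∩ Viktor ∩ Tomás: 11:00-12:00, 15:15-17:45.
Mei ∩ Elena ∩ Viktor ∩ Tomás ∩ Ines: 11:00-12:00, 16:15-17:45.
Mei ∩ Elena ∩ Viktor ∩ Tomás ∩ Ines ∩ Wei: 11:00-12:00, 16:15-17:45.
Summing the common windows: 60 + 90 = 150 minutes.

150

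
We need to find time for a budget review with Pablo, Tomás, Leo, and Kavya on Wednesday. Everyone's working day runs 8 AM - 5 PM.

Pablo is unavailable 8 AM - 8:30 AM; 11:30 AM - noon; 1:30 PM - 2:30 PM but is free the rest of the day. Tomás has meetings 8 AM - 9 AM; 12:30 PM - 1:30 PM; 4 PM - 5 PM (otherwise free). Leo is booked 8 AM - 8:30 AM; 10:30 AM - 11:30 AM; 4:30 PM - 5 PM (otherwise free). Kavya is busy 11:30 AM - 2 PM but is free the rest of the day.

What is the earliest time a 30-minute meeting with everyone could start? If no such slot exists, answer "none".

Pablo free: 08:30-11:30, 12:00-13:30, 14:30-17:00 (invert busy blocks within the working day).
Tomás free: 09:00-12:30, 13:30-16:00 (invert busy blocks within the working day).
Leo free: 08:30-10:30, 11:30-16:30 (invert busy blocks within the working day).
Kavya free: 08:00-11:30, 14:00-17:00 (invert busy blocks within the working day).
Pablo ∩ Tomás: 09:00-11:30, 12:00-12:30, 14:30-16:00.
Pablo ∩ Tomás ∩ Leo: 09:00-10:30, 12:00-12:30, 14:30-16:00.
Pablo ∩ Tomás ∩ Leo ∩ Kavya: 09:00-10:30, 14:30-16:00.
The first common window of at least 30 minutes is 09:00-10:30, so the earliest start is 09:00.

09:00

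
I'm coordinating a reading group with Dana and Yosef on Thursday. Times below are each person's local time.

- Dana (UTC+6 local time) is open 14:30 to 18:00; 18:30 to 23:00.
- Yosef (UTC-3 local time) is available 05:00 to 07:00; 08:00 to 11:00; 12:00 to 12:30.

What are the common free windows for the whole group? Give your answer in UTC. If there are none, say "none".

Dana in UTC: 08:30-12:00, 12:30-17:00 (subtract 6h to convert from UTC+6).
Yosef in UTC: 08:00-10:00, 11:00-14:00, 15:00-15:30 (add 3h to convert from UTC-3).
Dana ∩ Yosef: 08:30-10:00, 11:00-12:00, 12:30-14:00, 15:00-15:30.
So the common availability across everyone is 08:30-10:00, 11:00-12:00, 12:30-14:00, 15:00-15:30.

08:30-10:00, 11:00-12:00, 12:30-14:00, 15:00-15:30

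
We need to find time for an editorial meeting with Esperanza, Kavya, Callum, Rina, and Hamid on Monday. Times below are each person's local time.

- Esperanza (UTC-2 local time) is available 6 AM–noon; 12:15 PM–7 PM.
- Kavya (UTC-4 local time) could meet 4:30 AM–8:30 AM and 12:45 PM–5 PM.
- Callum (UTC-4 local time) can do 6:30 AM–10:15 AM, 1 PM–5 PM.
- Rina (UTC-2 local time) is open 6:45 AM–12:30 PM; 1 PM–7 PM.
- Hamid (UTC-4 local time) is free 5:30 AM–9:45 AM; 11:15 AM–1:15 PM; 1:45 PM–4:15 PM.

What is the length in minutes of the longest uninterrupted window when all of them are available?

150

Esperanza in UTC: 08:00-14:00, 14:15-21:00 (add 2h to convert from UTC-2).
Kavya in UTC: 08:30-12:30, 16:45-21:00 (add 4h to convert from UTC-4).
Callum in UTC: 10:30-14:15, 17:00-21:00 (add 4h to convert from UTC-4).
Rina in UTC: 08:45-14:30, 15:00-21:00 (add 2h to convert from UTC-2).
Hamid in UTC: 09:30-13:45, 15:15-17:15, 17:45-20:15 (add 4h to convert from UTC-4).
Esperanza ∩ Kavya: 08:30-12:30, 16:45-21:00.
Esperanza ∩ Kavya ∩ Callum: 10:30-12:30, 17:00-21:00.
Esperanza ∩ Kavya ∩ Callum ∩ Rina: 10:30-12:30, 17:00-21:00.
Esperanza ∩ Kavya ∩ Callum ∩ Rina ∩ Hamid: 10:30-12:30, 17:00-17:15, 17:45-20:15.
The longest is 17:45-20:15 at 150 minutes.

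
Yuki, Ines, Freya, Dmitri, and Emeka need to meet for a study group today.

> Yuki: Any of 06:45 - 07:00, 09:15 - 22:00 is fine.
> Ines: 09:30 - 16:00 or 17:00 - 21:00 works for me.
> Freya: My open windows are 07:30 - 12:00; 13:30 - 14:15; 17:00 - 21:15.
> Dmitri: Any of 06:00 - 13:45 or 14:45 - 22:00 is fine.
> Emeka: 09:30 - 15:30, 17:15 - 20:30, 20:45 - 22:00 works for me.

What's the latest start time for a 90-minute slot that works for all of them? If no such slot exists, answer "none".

Yuki ∩ Ines: 09:30-16:00, 17:00-21:00.
Yuki ∩ Ines ∩ Freya: 09:30-12:00, 13:30-14:15, 17:00-21:00.
Yuki ∩ Ines ∩ Freya ∩ Dmitri: 09:30-12:00, 13:30-13:45, 17:00-21:00.
Yuki ∩ Ines ∩ Freya ∩ Dmitri ∩ Emeka: 09:30-12:00, 13:30-13:45, 17:15-20:30, 20:45-21:00.
So the common availability across everyone is 09:30-12:00, 13:30-13:45, 17:15-20:30, 20:45-21:00.
The last common window of at least 90 minutes is 17:15-20:30; a 90-minute meeting can start as late as 19:00 and still end by 20:30.

19:00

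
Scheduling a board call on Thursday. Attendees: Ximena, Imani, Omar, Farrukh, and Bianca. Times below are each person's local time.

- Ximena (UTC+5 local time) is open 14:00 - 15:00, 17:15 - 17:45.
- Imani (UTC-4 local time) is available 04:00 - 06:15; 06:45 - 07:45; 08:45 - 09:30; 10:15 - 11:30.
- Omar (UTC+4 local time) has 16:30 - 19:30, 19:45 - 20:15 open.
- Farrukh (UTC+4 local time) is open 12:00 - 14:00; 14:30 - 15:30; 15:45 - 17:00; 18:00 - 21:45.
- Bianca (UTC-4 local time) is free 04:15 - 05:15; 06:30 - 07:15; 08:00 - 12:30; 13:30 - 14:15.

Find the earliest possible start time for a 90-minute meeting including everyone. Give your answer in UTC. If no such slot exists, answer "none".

none

Ximena in UTC: 09:00-10:00, 12:15-12:45 (subtract 5h to convert from UTC+5).
Imani in UTC: 08:00-10:15, 10:45-11:45, 12:45-13:30, 14:15-15:30 (add 4h to convert from UTC-4).
Omar in UTC: 12:30-15:30, 15:45-16:15 (subtract 4h to convert from UTC+4).
Farrukh in UTC: 08:00-10:00, 10:30-11:30, 11:45-13:00, 14:00-17:45 (subtract 4h to convert from UTC+4).
Bianca in UTC: 08:15-09:15, 10:30-11:15, 12:00-16:30, 17:30-18:15 (add 4h to convert from UTC-4).
Ximena ∩ Imani: 09:00-10:00.
Ximena ∩ Imani ∩ Omar: ∅.
Ximena ∩ Imani ∩ Omar ∩ Farrukh: ∅.
Ximena ∩ Imani ∩ Omar ∩ Farrukh ∩ Bianca: ∅.
There is no time when everyone is free.
No common window is at least 90 minutes long.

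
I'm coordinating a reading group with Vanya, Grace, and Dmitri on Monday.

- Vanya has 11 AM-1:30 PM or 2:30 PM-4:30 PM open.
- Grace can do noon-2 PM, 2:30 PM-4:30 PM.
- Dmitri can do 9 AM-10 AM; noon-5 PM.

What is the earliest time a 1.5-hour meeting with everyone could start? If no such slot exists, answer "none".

Vanya ∩ Grace: 12:00-13:30, 14:30-16:30.
Vanya ∩ Grace ∩ Dmitri: 12:00-13:30, 14:30-16:30.
Those are the intersection windows.
The first common window of at least 90 minutes is 12:00-13:30, so the earliest start is 12:00.

12:00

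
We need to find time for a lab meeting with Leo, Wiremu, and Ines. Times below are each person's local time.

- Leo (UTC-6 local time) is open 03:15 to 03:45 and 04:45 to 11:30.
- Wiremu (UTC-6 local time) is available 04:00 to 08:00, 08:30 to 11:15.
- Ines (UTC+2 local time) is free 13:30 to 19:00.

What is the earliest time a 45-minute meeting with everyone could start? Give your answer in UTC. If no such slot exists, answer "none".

11:30

Leo in UTC: 09:15-09:45, 10:45-17:30 (add 6h to convert from UTC-6).
Wiremu in UTC: 10:00-14:00, 14:30-17:15 (add 6h to convert from UTC-6).
Ines in UTC: 11:30-17:00 (subtract 2h to convert from UTC+2).
Leo ∩ Wiremu: 10:45-14:00, 14:30-17:15.
Leo ∩ Wiremu ∩ Ines: 11:30-14:00, 14:30-17:00.
So the common availability across everyone is 11:30-14:00, 14:30-17:00.
The first common window of at least 45 minutes is 11:30-14:00, so the earliest start is 11:30.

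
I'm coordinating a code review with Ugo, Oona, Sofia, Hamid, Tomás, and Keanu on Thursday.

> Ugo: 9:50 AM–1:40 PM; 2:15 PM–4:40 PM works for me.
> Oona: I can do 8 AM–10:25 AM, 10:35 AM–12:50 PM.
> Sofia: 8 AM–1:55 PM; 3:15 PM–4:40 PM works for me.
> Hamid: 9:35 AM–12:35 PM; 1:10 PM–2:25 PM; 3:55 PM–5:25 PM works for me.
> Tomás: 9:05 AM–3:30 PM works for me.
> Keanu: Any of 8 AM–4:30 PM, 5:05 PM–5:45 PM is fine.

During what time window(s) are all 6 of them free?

Ugo ∩ Oona: 09:50-10:25, 10:35-12:50.
Ugo ∩ Oona ∩ Sofia: 09:50-10:25, 10:35-12:50.
Ugo ∩ Oona ∩ Sofia ∩ Hamid: 09:50-10:25, 10:35-12:35.
Ugo ∩ Oona ∩ Sofia ∩ Hamid ∩ Tomás: 09:50-10:25, 10:35-12:35.
Ugo ∩ Oona ∩ Sofia ∩ Hamid ∩ Tomás ∩ Keanu: 09:50-10:25, 10:35-12:35.
So the common availability across everyone is 09:50-10:25, 10:35-12:35.

09:50-10:25, 10:35-12:35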